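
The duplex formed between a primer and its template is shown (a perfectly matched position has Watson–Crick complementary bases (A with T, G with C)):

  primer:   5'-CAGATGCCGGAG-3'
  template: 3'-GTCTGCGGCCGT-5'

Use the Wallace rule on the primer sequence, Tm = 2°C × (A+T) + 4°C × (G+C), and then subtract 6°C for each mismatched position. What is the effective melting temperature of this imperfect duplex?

22°C

Primer base counts: A=3, T=1, G=5, C=3 → A+T=4, G+C=8
Perfect-match Tm = 2(4) + 4(8) = 8 + 32 = 40°C
Mismatches (positions where the bases are not complementary): 3 (at positions 5, 11, 12)
Effective Tm = 40 − 3×6 = 40 − 18 = 22°C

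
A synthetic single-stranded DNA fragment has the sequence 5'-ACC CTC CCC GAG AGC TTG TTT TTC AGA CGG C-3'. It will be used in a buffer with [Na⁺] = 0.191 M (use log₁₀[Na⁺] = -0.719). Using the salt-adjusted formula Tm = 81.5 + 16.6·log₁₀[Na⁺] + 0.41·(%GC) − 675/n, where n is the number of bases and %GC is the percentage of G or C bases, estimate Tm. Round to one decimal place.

Length n = 31. C=11, A=5, G=7, T=8
G+C = 18, so %GC = 18/31 × 100 = 58.065%
Salt term: 16.6 × (-0.719) = -11.935
GC term: 0.41 × 58.065 = 23.807; length term: −675/31 = −21.774
Tm = 81.5 + (-11.935) + 23.807 − 21.774 = 71.598 → 71.6°C

71.6°C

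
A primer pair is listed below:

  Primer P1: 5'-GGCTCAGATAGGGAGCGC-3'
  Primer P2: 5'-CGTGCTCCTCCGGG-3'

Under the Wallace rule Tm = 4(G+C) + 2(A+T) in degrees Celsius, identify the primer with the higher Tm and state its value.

Primer P1, 60°C

Primer P1: A+T=6, G+C=12 → Tm = 2(6)+4(12) = 60°C
Primer P2: A+T=3, G+C=11 → Tm = 2(3)+4(11) = 50°C
60°C vs 50°C → primer P1 is higher.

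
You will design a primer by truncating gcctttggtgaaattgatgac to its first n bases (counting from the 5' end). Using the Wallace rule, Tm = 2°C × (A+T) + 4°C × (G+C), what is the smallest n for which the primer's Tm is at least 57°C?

n = 21

First 20 bases: GCCTTTGGTGAAATTGATGA → Tm = 56°C (< 57°C)
First 21 bases: GCCTTTGGTGAAATTGATGAC → Tm = 60°C (≥ 57°C)
Each additional base adds 2°C (A/T) or 4°C (G/C), so Tm is non-decreasing in n; n = 21 is the first length to reach 57°C.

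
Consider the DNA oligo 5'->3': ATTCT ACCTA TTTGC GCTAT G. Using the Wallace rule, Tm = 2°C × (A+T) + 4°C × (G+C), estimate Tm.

C=5, G=3, T=9, A=4
AT pairs contribute 13, GC pairs contribute 8.
Tm = 2(13) + 4(8) = 26 + 32 = 58°C

58°C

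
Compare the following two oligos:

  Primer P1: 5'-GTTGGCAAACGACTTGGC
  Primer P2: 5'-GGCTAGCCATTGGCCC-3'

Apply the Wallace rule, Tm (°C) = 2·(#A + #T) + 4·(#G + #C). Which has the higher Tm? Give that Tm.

Primer P1, 56°C

Primer P1: A+T=8, G+C=10 → Tm = 2(8)+4(10) = 56°C
Primer P2: A+T=5, G+C=11 → Tm = 2(5)+4(11) = 54°C
56°C vs 54°C → primer P1 is higher.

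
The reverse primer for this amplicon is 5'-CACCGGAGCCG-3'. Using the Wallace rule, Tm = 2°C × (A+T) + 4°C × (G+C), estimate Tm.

40°C

G=4, T=0, A=2, C=5
So N_AT = 2 and N_GC = 9.
Tm = 2×2 + 4×9 = 40°C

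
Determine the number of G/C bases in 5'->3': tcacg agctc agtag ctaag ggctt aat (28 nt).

G=7, T=7, A=8, C=6
G+C = 7 + 6 = 13

13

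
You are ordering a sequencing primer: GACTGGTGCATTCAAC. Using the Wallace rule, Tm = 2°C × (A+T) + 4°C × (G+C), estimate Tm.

48°C

Counting bases: T=4, G=4, C=4, A=4
AT pairs contribute 8, GC pairs contribute 8.
Tm = 2×8 + 4×8 = 48°C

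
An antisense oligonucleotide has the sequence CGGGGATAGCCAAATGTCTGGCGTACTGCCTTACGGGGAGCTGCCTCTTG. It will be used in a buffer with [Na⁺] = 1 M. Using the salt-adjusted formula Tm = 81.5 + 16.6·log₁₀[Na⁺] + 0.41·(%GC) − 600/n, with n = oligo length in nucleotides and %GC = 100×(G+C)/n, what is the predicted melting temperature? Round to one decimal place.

Length n = 50. Counting bases: G=17, T=12, A=8, C=13
G+C = 30, so %GC = 30/50 × 100 = 60%
Salt term: 16.6 × (0) = 0
GC term: 0.41 × 60 = 24.6; length term: −600/50 = −12
Tm = 81.5 + (0) + 24.6 − 12 = 94.1 → 94.1°C

94.1°C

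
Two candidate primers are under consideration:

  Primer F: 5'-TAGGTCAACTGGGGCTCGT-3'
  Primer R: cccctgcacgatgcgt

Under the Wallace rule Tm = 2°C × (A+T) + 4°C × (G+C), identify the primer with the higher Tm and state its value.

Primer F: A+T=8, G+C=11 → Tm = 2(8)+4(11) = 60°C
Primer R: A+T=5, G+C=11 → Tm = 2(5)+4(11) = 54°C
60°C vs 54°C → primer F is higher.

Primer F, 60°C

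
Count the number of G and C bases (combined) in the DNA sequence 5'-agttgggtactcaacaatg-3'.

8

Counting bases: C=3, T=5, A=6, G=5
G+C = 5 + 3 = 8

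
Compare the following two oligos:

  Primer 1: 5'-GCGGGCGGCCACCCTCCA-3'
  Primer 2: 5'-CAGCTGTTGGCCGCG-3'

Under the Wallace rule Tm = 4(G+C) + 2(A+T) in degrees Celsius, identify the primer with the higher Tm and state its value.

Primer 1, 66°C

Primer 1: A+T=3, G+C=15 → Tm = 2(3)+4(15) = 66°C
Primer 2: A+T=4, G+C=11 → Tm = 2(4)+4(11) = 52°C
66°C vs 52°C → primer 1 is higher.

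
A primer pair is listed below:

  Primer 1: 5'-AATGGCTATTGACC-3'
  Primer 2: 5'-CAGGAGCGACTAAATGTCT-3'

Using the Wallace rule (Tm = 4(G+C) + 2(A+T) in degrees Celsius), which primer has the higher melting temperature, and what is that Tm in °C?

Primer 2, 56°C

Primer 1: A+T=8, G+C=6 → Tm = 2(8)+4(6) = 40°C
Primer 2: A+T=10, G+C=9 → Tm = 2(10)+4(9) = 56°C
40°C vs 56°C → primer 2 is higher.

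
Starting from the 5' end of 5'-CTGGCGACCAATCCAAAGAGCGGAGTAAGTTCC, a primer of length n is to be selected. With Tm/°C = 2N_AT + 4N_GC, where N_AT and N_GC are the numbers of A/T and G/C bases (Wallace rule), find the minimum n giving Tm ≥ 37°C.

First 11 bases: CTGGCGACCAA → Tm = 36°C (< 37°C)
First 12 bases: CTGGCGACCAAT → Tm = 38°C (≥ 37°C)
Since every base adds ≥2°C, Tm only increases with n, so the threshold is first crossed at n = 12.

n = 12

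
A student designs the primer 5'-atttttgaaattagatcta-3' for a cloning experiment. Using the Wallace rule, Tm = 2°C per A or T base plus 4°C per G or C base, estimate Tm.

Scanning the sequence gives C=1, G=2, A=7, T=9.
AT pairs contribute 16, GC pairs contribute 3.
Tm = 4·3 + 2·16 = 12 + 32 = 44°C

44°C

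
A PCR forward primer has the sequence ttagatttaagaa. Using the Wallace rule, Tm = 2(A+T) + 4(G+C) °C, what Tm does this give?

30°C

C=0, A=6, G=2, T=5
AT pairs contribute 11, GC pairs contribute 2.
Tm = 2(11) + 4(2) = 22 + 8 = 30°C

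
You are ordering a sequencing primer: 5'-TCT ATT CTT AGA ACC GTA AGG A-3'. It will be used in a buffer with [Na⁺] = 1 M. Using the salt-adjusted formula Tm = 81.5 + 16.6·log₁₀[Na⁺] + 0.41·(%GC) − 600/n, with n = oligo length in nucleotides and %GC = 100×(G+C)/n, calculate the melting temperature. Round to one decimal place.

69.1°C

Length n = 22. Scanning the sequence gives G=4, T=7, A=7, C=4.
G+C = 8, so %GC = 8/22 × 100 = 36.364%
Salt term: 16.6 × (0) = 0
GC term: 0.41 × 36.364 = 14.909; length term: −600/22 = −27.273
Tm = 81.5 + (0) + 14.909 − 27.273 = 69.136 → 69.1°C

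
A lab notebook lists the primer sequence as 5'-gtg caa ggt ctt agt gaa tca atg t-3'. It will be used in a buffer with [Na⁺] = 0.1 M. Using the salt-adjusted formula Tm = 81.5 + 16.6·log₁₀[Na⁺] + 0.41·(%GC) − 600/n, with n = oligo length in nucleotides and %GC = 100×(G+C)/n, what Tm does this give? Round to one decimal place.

Length n = 25. G=7, C=3, T=8, A=7
G+C = 10, so %GC = 10/25 × 100 = 40%
Salt term: 16.6 × (-1) = -16.6
GC term: 0.41 × 40 = 16.4; length term: −600/25 = −24
Tm = 81.5 + (-16.6) + 16.4 − 24 = 57.3 → 57.3°C

57.3°C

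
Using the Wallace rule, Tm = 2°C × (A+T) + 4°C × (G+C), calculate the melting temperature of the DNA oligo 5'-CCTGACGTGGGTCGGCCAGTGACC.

Base counts: C=8, T=4, G=9, A=3
A+T = 7, G+C = 17
Tm = 4·17 + 2·7 = 68 + 14 = 82°C

82°C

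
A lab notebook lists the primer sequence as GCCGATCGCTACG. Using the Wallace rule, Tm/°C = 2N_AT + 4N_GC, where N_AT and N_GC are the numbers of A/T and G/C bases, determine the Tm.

44°C

Base counts: C=5, G=4, A=2, T=2
AT pairs contribute 4, GC pairs contribute 9.
Tm = 2(4) + 4(9) = 8 + 36 = 44°C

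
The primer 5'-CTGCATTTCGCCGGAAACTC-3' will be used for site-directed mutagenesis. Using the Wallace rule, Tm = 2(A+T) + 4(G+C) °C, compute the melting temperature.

Scanning the sequence gives C=7, T=5, A=4, G=4.
AT pairs contribute 9, GC pairs contribute 11.
Tm = 2(9) + 4(11) = 18 + 44 = 62°C

62°C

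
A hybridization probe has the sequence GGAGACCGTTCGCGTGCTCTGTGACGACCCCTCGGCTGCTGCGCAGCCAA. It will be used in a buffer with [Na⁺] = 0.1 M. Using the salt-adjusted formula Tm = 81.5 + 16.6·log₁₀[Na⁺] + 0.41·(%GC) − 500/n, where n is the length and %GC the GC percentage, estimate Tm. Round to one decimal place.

Length n = 50. Counting bases: A=7, T=9, G=16, C=18
G+C = 34, so %GC = 34/50 × 100 = 68%
Salt term: 16.6 × (-1) = -16.6
GC term: 0.41 × 68 = 27.88; length term: −500/50 = −10
Tm = 81.5 + (-16.6) + 27.88 − 10 = 82.78 → 82.8°C

82.8°C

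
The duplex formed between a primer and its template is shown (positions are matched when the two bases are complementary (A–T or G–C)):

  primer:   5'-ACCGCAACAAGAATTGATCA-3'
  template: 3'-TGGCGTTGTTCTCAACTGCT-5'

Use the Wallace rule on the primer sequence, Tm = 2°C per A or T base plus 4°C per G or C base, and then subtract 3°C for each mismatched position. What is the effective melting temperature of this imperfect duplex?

Primer base counts: A=9, T=3, G=3, C=5 → A+T=12, G+C=8
Perfect-match Tm = 2(12) + 4(8) = 24 + 32 = 56°C
Mismatches (positions where the bases are not complementary): 3 (at positions 13, 18, 19)
Effective Tm = 56 − 3×3 = 56 − 9 = 47°C

47°C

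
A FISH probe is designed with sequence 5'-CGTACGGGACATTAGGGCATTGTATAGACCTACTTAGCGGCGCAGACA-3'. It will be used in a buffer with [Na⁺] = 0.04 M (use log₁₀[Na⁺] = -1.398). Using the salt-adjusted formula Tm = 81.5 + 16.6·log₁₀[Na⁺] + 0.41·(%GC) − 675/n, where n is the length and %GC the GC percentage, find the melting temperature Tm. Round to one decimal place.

Length n = 48. Base counts: G=14, C=11, A=13, T=10
G+C = 25, so %GC = 25/48 × 100 = 52.083%
Salt term: 16.6 × (-1.398) = -23.207
GC term: 0.41 × 52.083 = 21.354; length term: −675/48 = −14.062
Tm = 81.5 + (-23.207) + 21.354 − 14.062 = 65.585 → 65.6°C

65.6°C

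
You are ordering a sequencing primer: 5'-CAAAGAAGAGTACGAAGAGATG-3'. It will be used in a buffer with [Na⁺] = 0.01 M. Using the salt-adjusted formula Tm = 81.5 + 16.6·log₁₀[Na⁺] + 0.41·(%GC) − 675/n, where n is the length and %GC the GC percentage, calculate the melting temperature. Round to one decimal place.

34.4°C

Length n = 22. Scanning the sequence gives A=11, G=7, T=2, C=2.
G+C = 9, so %GC = 9/22 × 100 = 40.909%
Salt term: 16.6 × (-2) = -33.2
GC term: 0.41 × 40.909 = 16.773; length term: −675/22 = −30.682
Tm = 81.5 + (-33.2) + 16.773 − 30.682 = 34.391 → 34.4°C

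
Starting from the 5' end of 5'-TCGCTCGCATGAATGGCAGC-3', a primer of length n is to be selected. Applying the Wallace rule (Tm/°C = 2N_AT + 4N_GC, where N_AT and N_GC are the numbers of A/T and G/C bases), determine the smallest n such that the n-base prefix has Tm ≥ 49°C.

n = 16

First 15 bases: TCGCTCGCATGAATG → Tm = 46°C (< 49°C)
First 16 bases: TCGCTCGCATGAATGG → Tm = 50°C (≥ 49°C)
Each additional base adds 2°C (A/T) or 4°C (G/C), so Tm is non-decreasing in n; n = 16 is the first length to reach 49°C.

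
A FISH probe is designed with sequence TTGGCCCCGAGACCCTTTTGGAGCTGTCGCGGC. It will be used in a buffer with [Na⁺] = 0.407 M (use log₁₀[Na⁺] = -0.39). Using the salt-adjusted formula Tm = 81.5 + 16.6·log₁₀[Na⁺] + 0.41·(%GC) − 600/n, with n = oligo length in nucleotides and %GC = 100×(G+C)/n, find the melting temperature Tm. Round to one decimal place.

84.2°C

Length n = 33. Counting bases: C=11, T=8, A=3, G=11
G+C = 22, so %GC = 22/33 × 100 = 66.667%
Salt term: 16.6 × (-0.39) = -6.474
GC term: 0.41 × 66.667 = 27.333; length term: −600/33 = −18.182
Tm = 81.5 + (-6.474) + 27.333 − 18.182 = 84.177 → 84.2°C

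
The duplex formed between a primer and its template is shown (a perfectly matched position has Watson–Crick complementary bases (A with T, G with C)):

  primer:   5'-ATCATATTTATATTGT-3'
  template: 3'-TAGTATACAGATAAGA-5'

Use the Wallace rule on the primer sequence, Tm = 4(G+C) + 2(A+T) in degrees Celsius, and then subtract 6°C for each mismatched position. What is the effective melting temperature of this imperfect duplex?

Primer base counts: A=5, T=9, G=1, C=1 → A+T=14, G+C=2
Perfect-match Tm = 2(14) + 4(2) = 28 + 8 = 36°C
Mismatches (positions where the bases are not complementary): 3 (at positions 8, 10, 15)
Effective Tm = 36 − 3×6 = 36 − 18 = 18°C

18°C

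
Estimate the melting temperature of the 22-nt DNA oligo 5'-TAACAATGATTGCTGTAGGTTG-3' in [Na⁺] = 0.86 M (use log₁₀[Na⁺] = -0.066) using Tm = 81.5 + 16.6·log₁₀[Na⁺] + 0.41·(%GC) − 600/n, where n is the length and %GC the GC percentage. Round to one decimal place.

68.0°C

Length n = 22. Counting bases: T=8, C=2, A=6, G=6
G+C = 8, so %GC = 8/22 × 100 = 36.364%
Salt term: 16.6 × (-0.066) = -1.096
GC term: 0.41 × 36.364 = 14.909; length term: −600/22 = −27.273
Tm = 81.5 + (-1.096) + 14.909 − 27.273 = 68.04 → 68.0°C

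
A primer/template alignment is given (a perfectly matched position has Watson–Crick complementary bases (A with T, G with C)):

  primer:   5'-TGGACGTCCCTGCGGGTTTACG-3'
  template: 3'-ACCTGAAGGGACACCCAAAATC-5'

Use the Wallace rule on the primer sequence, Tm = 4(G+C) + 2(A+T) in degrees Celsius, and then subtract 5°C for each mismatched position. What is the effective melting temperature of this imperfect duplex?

52°C

Primer base counts: A=2, T=6, G=8, C=6 → A+T=8, G+C=14
Perfect-match Tm = 2(8) + 4(14) = 16 + 56 = 72°C
Mismatches (positions where the bases are not complementary): 4 (at positions 6, 13, 20, 21)
Effective Tm = 72 − 4×5 = 72 − 20 = 52°C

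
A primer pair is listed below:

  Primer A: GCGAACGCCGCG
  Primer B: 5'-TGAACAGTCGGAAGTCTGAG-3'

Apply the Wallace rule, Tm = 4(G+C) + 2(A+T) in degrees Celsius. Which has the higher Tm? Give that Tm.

Primer A: A+T=2, G+C=10 → Tm = 2(2)+4(10) = 44°C
Primer B: A+T=10, G+C=10 → Tm = 2(10)+4(10) = 60°C
44°C vs 60°C → primer B is higher.

Primer B, 60°C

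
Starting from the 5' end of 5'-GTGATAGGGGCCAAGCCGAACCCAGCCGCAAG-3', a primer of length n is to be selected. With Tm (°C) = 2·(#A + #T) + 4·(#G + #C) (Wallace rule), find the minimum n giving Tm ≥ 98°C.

First 28 bases: GTGATAGGGGCCAAGCCGAACCCAGCCG → Tm = 94°C (< 98°C)
First 29 bases: GTGATAGGGGCCAAGCCGAACCCAGCCGC → Tm = 98°C (≥ 98°C)
Since every base adds ≥2°C, Tm only increases with n, so the threshold is first crossed at n = 29.

n = 29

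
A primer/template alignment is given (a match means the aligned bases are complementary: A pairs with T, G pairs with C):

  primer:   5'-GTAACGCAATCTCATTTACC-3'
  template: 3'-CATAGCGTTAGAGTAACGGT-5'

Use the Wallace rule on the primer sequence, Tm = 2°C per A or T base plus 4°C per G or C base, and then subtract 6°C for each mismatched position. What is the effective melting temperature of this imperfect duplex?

32°C

Primer base counts: A=6, T=6, G=2, C=6 → A+T=12, G+C=8
Perfect-match Tm = 2(12) + 4(8) = 24 + 32 = 56°C
Mismatches (positions where the bases are not complementary): 4 (at positions 4, 17, 18, 20)
Effective Tm = 56 − 4×6 = 56 − 24 = 32°C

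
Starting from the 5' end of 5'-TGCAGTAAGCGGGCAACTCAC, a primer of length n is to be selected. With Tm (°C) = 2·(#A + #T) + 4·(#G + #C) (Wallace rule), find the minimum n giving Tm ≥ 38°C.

First 11 bases: TGCAGTAAGCG → Tm = 34°C (< 38°C)
First 12 bases: TGCAGTAAGCGG → Tm = 38°C (≥ 38°C)
Each additional base adds 2°C (A/T) or 4°C (G/C), so Tm is non-decreasing in n; n = 12 is the first length to reach 38°C.

n = 12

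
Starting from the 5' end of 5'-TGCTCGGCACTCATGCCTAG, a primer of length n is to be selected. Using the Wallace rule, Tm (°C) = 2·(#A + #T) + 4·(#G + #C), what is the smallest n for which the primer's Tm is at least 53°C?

n = 17

First 16 bases: TGCTCGGCACTCATGC → Tm = 52°C (< 53°C)
First 17 bases: TGCTCGGCACTCATGCC → Tm = 56°C (≥ 53°C)
Each additional base adds 2°C (A/T) or 4°C (G/C), so Tm is non-decreasing in n; n = 17 is the first length to reach 53°C.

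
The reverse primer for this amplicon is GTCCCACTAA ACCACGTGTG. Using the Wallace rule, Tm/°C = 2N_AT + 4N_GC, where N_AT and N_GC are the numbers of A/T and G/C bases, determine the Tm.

Base counts: C=7, A=5, T=4, G=4
So N_AT = 9 and N_GC = 11.
Tm = 4·11 + 2·9 = 44 + 18 = 62°C

62°C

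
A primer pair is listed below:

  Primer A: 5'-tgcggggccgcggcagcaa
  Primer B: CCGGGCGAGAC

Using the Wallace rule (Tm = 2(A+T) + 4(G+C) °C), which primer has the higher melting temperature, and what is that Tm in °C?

Primer A, 68°C

Primer A: A+T=4, G+C=15 → Tm = 2(4)+4(15) = 68°C
Primer B: A+T=2, G+C=9 → Tm = 2(2)+4(9) = 40°C
68°C vs 40°C → primer A is higher.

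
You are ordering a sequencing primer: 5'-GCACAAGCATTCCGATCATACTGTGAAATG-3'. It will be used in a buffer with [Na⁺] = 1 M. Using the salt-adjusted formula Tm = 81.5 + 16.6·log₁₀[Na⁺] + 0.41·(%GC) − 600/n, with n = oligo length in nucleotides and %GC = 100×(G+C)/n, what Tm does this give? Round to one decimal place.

Length n = 30. Scanning the sequence gives T=7, G=6, A=10, C=7.
G+C = 13, so %GC = 13/30 × 100 = 43.333%
Salt term: 16.6 × (0) = 0
GC term: 0.41 × 43.333 = 17.767; length term: −600/30 = −20
Tm = 81.5 + (0) + 17.767 − 20 = 79.267 → 79.3°C

79.3°C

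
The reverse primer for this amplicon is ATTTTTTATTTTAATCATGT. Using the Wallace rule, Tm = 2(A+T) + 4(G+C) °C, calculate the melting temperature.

44°C

Base counts: T=13, G=1, C=1, A=5
A+T = 18, G+C = 2
Tm = 2(18) + 4(2) = 36 + 8 = 44°C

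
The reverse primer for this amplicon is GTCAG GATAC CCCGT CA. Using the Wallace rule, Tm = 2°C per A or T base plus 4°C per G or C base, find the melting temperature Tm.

Base counts: G=4, T=3, C=6, A=4
So N_AT = 7 and N_GC = 10.
Tm = 4·10 + 2·7 = 40 + 14 = 54°C

54°C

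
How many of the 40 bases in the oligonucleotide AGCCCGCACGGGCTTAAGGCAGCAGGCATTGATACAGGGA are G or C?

24

Counting bases: A=11, G=14, C=10, T=5
G+C = 14 + 10 = 24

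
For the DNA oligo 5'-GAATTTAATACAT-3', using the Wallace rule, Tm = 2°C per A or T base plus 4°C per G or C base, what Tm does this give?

30°C

Counting bases: G=1, C=1, T=5, A=6
So N_AT = 11 and N_GC = 2.
Tm = 2(11) + 4(2) = 22 + 8 = 30°C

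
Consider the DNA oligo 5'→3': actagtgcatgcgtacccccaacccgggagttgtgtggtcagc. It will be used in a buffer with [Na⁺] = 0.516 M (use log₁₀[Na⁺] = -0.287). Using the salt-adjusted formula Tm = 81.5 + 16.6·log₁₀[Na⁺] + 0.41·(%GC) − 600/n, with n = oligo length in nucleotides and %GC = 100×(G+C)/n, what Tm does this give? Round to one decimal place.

87.6°C

Length n = 43. Counting bases: G=13, C=13, A=8, T=9
G+C = 26, so %GC = 26/43 × 100 = 60.465%
Salt term: 16.6 × (-0.287) = -4.764
GC term: 0.41 × 60.465 = 24.791; length term: −600/43 = −13.953
Tm = 81.5 + (-4.764) + 24.791 − 13.953 = 87.574 → 87.6°C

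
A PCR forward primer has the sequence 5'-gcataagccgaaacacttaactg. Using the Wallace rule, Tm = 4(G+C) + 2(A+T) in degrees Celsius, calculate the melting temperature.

66°C

Counting bases: C=6, G=4, T=4, A=9
So N_AT = 13 and N_GC = 10.
Tm = 2×13 + 4×10 = 66°C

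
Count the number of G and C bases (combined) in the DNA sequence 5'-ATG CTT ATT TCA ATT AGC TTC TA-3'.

Base counts: T=11, C=4, G=2, A=6
Total G or C: 2 + 4 = 6

6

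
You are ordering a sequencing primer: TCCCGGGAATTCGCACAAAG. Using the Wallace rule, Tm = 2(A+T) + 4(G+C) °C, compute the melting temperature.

62°C

A=6, C=6, G=5, T=3
AT pairs contribute 9, GC pairs contribute 11.
Tm = 4·11 + 2·9 = 44 + 18 = 62°C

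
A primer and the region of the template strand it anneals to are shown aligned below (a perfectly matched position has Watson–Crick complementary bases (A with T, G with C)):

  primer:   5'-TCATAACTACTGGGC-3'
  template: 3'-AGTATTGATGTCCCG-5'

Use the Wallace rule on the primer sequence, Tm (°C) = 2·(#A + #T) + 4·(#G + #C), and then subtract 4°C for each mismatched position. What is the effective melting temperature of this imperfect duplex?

40°C

Primer base counts: A=4, T=4, G=3, C=4 → A+T=8, G+C=7
Perfect-match Tm = 2(8) + 4(7) = 16 + 28 = 44°C
Mismatches (positions where the bases are not complementary): 1 (at position 11)
Effective Tm = 44 − 1×4 = 44 − 4 = 40°C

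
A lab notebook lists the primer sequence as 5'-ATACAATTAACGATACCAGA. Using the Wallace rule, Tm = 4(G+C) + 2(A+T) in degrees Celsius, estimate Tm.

C=4, T=4, A=10, G=2
So N_AT = 14 and N_GC = 6.
Tm = 4·6 + 2·14 = 24 + 28 = 52°C

52°C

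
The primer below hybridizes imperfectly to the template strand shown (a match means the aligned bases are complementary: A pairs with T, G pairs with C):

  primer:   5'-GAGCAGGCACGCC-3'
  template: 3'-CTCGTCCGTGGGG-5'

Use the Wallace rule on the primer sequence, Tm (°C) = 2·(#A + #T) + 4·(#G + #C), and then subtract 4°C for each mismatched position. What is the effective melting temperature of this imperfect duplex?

Primer base counts: A=3, T=0, G=5, C=5 → A+T=3, G+C=10
Perfect-match Tm = 2(3) + 4(10) = 6 + 40 = 46°C
Mismatches (positions where the bases are not complementary): 1 (at position 11)
Effective Tm = 46 − 1×4 = 46 − 4 = 42°C

42°C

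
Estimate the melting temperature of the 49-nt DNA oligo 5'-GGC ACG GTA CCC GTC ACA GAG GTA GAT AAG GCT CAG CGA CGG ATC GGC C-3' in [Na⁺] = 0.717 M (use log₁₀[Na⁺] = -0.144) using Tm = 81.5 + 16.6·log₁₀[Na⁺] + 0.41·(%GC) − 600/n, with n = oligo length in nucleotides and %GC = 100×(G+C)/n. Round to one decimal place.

Length n = 49. Base counts: T=6, C=14, A=12, G=17
G+C = 31, so %GC = 31/49 × 100 = 63.265%
Salt term: 16.6 × (-0.144) = -2.39
GC term: 0.41 × 63.265 = 25.939; length term: −600/49 = −12.245
Tm = 81.5 + (-2.39) + 25.939 − 12.245 = 92.804 → 92.8°C

92.8°C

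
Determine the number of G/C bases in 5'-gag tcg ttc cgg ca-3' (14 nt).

Base counts: T=3, A=2, C=4, G=5
G+C = 5 + 4 = 9

9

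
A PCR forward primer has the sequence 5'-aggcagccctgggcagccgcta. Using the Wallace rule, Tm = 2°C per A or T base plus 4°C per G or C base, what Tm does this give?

76°C

Counting bases: A=4, C=8, T=2, G=8
So N_AT = 6 and N_GC = 16.
Tm = 4·16 + 2·6 = 64 + 12 = 76°C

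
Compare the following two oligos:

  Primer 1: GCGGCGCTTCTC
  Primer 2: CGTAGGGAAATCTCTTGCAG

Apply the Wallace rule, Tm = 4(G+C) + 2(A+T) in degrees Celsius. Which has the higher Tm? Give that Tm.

Primer 2, 60°C

Primer 1: A+T=3, G+C=9 → Tm = 2(3)+4(9) = 42°C
Primer 2: A+T=10, G+C=10 → Tm = 2(10)+4(10) = 60°C
42°C vs 60°C → primer 2 is higher.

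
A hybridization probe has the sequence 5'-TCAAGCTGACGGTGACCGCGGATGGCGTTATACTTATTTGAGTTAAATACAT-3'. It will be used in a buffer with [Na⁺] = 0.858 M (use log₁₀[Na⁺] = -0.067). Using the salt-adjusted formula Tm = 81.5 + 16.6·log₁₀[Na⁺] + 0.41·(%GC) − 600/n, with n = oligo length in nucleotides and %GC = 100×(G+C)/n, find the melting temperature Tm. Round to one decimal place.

Length n = 52. G=13, T=16, C=9, A=14
G+C = 22, so %GC = 22/52 × 100 = 42.308%
Salt term: 16.6 × (-0.067) = -1.112
GC term: 0.41 × 42.308 = 17.346; length term: −600/52 = −11.538
Tm = 81.5 + (-1.112) + 17.346 − 11.538 = 86.196 → 86.2°C

86.2°C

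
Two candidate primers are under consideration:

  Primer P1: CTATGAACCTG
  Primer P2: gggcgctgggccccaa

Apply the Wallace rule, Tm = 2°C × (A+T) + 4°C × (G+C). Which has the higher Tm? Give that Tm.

Primer P1: A+T=6, G+C=5 → Tm = 2(6)+4(5) = 32°C
Primer P2: A+T=3, G+C=13 → Tm = 2(3)+4(13) = 58°C
32°C vs 58°C → primer P2 is higher.

Primer P2, 58°C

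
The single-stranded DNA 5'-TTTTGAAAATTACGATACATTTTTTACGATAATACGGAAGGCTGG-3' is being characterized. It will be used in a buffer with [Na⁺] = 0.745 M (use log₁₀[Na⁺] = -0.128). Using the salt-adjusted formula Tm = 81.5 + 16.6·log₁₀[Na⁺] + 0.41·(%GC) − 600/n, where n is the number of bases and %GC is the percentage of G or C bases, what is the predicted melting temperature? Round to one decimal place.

Length n = 45. Base counts: C=5, T=16, A=15, G=9
G+C = 14, so %GC = 14/45 × 100 = 31.111%
Salt term: 16.6 × (-0.128) = -2.125
GC term: 0.41 × 31.111 = 12.756; length term: −600/45 = −13.333
Tm = 81.5 + (-2.125) + 12.756 − 13.333 = 78.798 → 78.8°C

78.8°C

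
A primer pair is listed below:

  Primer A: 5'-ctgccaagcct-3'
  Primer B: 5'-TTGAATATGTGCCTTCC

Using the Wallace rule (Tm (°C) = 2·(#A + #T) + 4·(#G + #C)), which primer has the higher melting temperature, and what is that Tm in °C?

Primer B, 48°C

Primer A: A+T=4, G+C=7 → Tm = 2(4)+4(7) = 36°C
Primer B: A+T=10, G+C=7 → Tm = 2(10)+4(7) = 48°C
36°C vs 48°C → primer B is higher.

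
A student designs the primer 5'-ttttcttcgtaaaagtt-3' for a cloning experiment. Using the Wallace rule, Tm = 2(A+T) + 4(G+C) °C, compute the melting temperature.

Counting bases: C=2, T=9, A=4, G=2
So N_AT = 13 and N_GC = 4.
Tm = 2(13) + 4(4) = 26 + 16 = 42°C

42°C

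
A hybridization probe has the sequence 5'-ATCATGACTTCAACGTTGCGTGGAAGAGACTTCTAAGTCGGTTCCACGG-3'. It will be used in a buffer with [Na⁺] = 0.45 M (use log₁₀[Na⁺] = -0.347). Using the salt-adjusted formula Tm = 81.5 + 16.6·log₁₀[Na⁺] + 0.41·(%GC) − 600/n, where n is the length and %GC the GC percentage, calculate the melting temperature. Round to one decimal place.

83.6°C

Length n = 49. Base counts: G=13, C=11, T=13, A=12
G+C = 24, so %GC = 24/49 × 100 = 48.98%
Salt term: 16.6 × (-0.347) = -5.76
GC term: 0.41 × 48.98 = 20.082; length term: −600/49 = −12.245
Tm = 81.5 + (-5.76) + 20.082 − 12.245 = 83.577 → 83.6°C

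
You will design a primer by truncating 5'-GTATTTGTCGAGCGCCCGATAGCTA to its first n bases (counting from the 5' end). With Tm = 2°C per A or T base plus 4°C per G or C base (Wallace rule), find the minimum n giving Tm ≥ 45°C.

n = 15

First 14 bases: GTATTTGTCGAGCG → Tm = 42°C (< 45°C)
First 15 bases: GTATTTGTCGAGCGC → Tm = 46°C (≥ 45°C)
Each additional base adds 2°C (A/T) or 4°C (G/C), so Tm is non-decreasing in n; n = 15 is the first length to reach 45°C.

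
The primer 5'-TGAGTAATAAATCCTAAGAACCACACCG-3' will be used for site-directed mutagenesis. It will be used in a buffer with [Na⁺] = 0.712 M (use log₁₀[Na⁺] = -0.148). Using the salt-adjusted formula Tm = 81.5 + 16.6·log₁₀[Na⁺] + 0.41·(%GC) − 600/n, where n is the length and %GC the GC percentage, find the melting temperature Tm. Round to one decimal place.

Length n = 28. Scanning the sequence gives G=4, T=5, C=7, A=12.
G+C = 11, so %GC = 11/28 × 100 = 39.286%
Salt term: 16.6 × (-0.148) = -2.457
GC term: 0.41 × 39.286 = 16.107; length term: −600/28 = −21.429
Tm = 81.5 + (-2.457) + 16.107 − 21.429 = 73.721 → 73.7°C

73.7°C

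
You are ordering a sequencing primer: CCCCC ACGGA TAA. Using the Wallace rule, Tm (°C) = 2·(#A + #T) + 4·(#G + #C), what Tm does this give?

Counting bases: G=2, C=6, T=1, A=4
A+T = 5, G+C = 8
Tm = 2(5) + 4(8) = 10 + 32 = 42°C

42°C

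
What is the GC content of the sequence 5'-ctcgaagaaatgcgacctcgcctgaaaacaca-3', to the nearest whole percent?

Scanning the sequence gives G=6, T=4, C=10, A=12.
G+C = 6 + 10 = 16 out of 32 bases
%GC = 16/32 × 100 = 50% ≈ 50%

50%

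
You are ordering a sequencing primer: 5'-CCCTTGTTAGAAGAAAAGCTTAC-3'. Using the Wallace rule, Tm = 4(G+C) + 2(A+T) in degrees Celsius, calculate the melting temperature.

Scanning the sequence gives T=6, G=4, A=8, C=5.
A+T = 14, G+C = 9
Tm = 2(14) + 4(9) = 28 + 36 = 64°C

64°C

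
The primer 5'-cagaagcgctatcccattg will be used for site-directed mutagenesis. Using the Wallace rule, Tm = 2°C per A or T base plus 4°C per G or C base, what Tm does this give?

58°C

C=6, T=4, G=4, A=5
A+T = 9, G+C = 10
Tm = 2×9 + 4×10 = 58°C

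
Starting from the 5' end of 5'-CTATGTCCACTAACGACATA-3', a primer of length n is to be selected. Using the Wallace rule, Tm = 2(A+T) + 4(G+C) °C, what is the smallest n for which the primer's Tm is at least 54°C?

n = 19

First 18 bases: CTATGTCCACTAACGACA → Tm = 52°C (< 54°C)
First 19 bases: CTATGTCCACTAACGACAT → Tm = 54°C (≥ 54°C)
Each additional base adds 2°C (A/T) or 4°C (G/C), so Tm is non-decreasing in n; n = 19 is the first length to reach 54°C.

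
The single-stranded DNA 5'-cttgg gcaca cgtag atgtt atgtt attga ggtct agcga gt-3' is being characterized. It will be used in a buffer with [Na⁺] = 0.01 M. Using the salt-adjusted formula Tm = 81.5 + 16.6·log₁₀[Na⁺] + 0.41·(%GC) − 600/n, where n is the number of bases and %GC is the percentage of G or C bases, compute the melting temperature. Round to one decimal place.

52.6°C

Length n = 42. Base counts: A=9, C=6, G=13, T=14
G+C = 19, so %GC = 19/42 × 100 = 45.238%
Salt term: 16.6 × (-2) = -33.2
GC term: 0.41 × 45.238 = 18.548; length term: −600/42 = −14.286
Tm = 81.5 + (-33.2) + 18.548 − 14.286 = 52.562 → 52.6°C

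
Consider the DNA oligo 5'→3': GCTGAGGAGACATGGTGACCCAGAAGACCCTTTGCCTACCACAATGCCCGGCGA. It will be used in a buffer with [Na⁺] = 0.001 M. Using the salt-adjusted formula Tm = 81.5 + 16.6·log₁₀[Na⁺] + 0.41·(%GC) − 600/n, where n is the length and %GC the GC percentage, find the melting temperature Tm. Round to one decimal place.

44.9°C

Length n = 54. Scanning the sequence gives G=15, C=17, T=8, A=14.
G+C = 32, so %GC = 32/54 × 100 = 59.259%
Salt term: 16.6 × (-3) = -49.8
GC term: 0.41 × 59.259 = 24.296; length term: −600/54 = −11.111
Tm = 81.5 + (-49.8) + 24.296 − 11.111 = 44.885 → 44.9°C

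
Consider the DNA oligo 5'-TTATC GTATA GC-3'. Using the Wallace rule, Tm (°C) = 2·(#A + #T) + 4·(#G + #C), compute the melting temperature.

32°C

Scanning the sequence gives A=3, G=2, T=5, C=2.
A+T = 8, G+C = 4
Tm = 4·4 + 2·8 = 16 + 16 = 32°C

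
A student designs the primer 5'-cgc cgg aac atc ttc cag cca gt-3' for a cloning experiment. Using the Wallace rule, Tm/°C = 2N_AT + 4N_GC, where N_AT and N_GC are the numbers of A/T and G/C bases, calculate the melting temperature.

74°C

Base counts: G=5, C=9, T=4, A=5
A+T = 9, G+C = 14
Tm = 2(9) + 4(14) = 18 + 56 = 74°C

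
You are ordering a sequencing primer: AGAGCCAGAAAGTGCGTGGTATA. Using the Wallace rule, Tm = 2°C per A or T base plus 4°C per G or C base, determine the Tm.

Base counts: T=4, G=8, A=8, C=3
So N_AT = 12 and N_GC = 11.
Tm = 2×12 + 4×11 = 68°C

68°C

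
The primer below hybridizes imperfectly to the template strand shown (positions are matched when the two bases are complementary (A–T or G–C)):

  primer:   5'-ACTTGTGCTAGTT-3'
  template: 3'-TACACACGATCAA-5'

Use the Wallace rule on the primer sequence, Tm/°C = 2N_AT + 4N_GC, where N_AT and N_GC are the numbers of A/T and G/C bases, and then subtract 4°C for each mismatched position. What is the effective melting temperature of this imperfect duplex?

Primer base counts: A=2, T=6, G=3, C=2 → A+T=8, G+C=5
Perfect-match Tm = 2(8) + 4(5) = 16 + 20 = 36°C
Mismatches (positions where the bases are not complementary): 2 (at positions 2, 3)
Effective Tm = 36 − 2×4 = 36 − 8 = 28°C

28°C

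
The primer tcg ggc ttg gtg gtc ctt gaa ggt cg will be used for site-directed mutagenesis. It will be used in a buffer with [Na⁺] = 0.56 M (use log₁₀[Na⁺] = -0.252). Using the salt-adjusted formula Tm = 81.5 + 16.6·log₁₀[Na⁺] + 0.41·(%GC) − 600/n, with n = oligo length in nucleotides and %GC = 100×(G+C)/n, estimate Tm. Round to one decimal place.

79.5°C

Length n = 26. Counting bases: G=11, T=8, A=2, C=5
G+C = 16, so %GC = 16/26 × 100 = 61.538%
Salt term: 16.6 × (-0.252) = -4.183
GC term: 0.41 × 61.538 = 25.231; length term: −600/26 = −23.077
Tm = 81.5 + (-4.183) + 25.231 − 23.077 = 79.471 → 79.5°C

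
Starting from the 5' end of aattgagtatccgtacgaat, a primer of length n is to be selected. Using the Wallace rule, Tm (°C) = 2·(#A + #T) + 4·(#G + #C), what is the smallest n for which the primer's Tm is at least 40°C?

First 14 bases: AATTGAGTATCCGT → Tm = 38°C (< 40°C)
First 15 bases: AATTGAGTATCCGTA → Tm = 40°C (≥ 40°C)
Since every base adds ≥2°C, Tm only increases with n, so the threshold is first crossed at n = 15.

n = 15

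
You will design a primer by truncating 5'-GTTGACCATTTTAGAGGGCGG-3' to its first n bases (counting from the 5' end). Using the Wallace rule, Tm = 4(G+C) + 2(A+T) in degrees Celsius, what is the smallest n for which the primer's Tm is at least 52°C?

n = 18

First 17 bases: GTTGACCATTTTAGAGG → Tm = 48°C (< 52°C)
First 18 bases: GTTGACCATTTTAGAGGG → Tm = 52°C (≥ 52°C)
Each additional base adds 2°C (A/T) or 4°C (G/C), so Tm is non-decreasing in n; n = 18 is the first length to reach 52°C.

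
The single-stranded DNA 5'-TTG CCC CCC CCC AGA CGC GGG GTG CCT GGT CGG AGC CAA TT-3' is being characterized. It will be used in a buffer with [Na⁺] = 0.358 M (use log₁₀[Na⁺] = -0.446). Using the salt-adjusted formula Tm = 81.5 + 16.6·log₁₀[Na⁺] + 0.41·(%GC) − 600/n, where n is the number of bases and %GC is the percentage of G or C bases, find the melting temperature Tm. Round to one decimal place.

88.5°C

Length n = 41. C=16, T=7, A=5, G=13
G+C = 29, so %GC = 29/41 × 100 = 70.732%
Salt term: 16.6 × (-0.446) = -7.404
GC term: 0.41 × 70.732 = 29; length term: −600/41 = −14.634
Tm = 81.5 + (-7.404) + 29 − 14.634 = 88.462 → 88.5°C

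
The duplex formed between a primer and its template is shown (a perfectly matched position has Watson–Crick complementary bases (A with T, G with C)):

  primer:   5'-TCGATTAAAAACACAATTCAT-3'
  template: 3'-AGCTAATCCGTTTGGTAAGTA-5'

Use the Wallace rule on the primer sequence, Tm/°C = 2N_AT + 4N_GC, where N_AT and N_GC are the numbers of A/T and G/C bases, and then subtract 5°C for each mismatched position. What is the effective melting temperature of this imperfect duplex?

Primer base counts: A=10, T=6, G=1, C=4 → A+T=16, G+C=5
Perfect-match Tm = 2(16) + 4(5) = 32 + 20 = 52°C
Mismatches (positions where the bases are not complementary): 5 (at positions 8, 9, 10, 12, 15)
Effective Tm = 52 − 5×5 = 52 − 25 = 27°C

27°C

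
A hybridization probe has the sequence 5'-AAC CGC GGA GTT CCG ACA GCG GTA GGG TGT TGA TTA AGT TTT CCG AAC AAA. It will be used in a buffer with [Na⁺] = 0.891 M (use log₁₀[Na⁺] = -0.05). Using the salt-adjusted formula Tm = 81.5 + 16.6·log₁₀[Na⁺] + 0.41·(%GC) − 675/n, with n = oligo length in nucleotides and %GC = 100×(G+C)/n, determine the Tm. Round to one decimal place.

Length n = 51. T=12, C=10, G=15, A=14
G+C = 25, so %GC = 25/51 × 100 = 49.02%
Salt term: 16.6 × (-0.05) = -0.83
GC term: 0.41 × 49.02 = 20.098; length term: −675/51 = −13.235
Tm = 81.5 + (-0.83) + 20.098 − 13.235 = 87.533 → 87.5°C

87.5°C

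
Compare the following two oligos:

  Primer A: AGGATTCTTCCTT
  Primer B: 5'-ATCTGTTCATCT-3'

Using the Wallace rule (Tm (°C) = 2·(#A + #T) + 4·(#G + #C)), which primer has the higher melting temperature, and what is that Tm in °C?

Primer A, 36°C

Primer A: A+T=8, G+C=5 → Tm = 2(8)+4(5) = 36°C
Primer B: A+T=8, G+C=4 → Tm = 2(8)+4(4) = 32°C
36°C vs 32°C → primer A is higher.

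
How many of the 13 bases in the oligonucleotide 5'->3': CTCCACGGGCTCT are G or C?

9

Base counts: C=6, G=3, A=1, T=3
G+C = 3 + 6 = 9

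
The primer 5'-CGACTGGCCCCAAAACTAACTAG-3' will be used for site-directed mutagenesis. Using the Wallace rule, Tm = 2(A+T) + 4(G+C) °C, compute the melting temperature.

70°C

Base counts: A=8, T=3, C=8, G=4
A+T = 11, G+C = 12
Tm = 2×11 + 4×12 = 70°C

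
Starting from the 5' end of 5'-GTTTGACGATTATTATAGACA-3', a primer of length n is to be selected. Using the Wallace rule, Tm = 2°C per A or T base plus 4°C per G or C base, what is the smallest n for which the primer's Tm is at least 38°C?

n = 15

First 14 bases: GTTTGACGATTATT → Tm = 36°C (< 38°C)
First 15 bases: GTTTGACGATTATTA → Tm = 38°C (≥ 38°C)
Since every base adds ≥2°C, Tm only increases with n, so the threshold is first crossed at n = 15.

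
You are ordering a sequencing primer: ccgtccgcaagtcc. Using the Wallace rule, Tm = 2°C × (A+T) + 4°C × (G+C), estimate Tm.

48°C

Scanning the sequence gives A=2, T=2, G=3, C=7.
AT pairs contribute 4, GC pairs contribute 10.
Tm = 2×4 + 4×10 = 48°C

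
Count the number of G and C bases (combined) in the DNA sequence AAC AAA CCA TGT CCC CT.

8

Base counts: G=1, A=6, T=3, C=7
G+C = 1 + 7 = 8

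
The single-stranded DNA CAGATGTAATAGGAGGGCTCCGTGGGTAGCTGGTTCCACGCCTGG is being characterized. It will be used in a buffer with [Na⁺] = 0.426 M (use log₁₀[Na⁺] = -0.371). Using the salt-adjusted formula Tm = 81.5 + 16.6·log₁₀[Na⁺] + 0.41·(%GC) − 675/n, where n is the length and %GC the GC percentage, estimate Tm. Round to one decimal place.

Length n = 45. Scanning the sequence gives G=17, T=10, A=8, C=10.
G+C = 27, so %GC = 27/45 × 100 = 60%
Salt term: 16.6 × (-0.371) = -6.159
GC term: 0.41 × 60 = 24.6; length term: −675/45 = −15
Tm = 81.5 + (-6.159) + 24.6 − 15 = 84.941 → 84.9°C

84.9°C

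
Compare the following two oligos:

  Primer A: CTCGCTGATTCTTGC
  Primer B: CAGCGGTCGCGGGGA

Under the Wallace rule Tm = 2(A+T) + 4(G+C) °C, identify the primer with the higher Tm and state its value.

Primer B, 54°C

Primer A: A+T=7, G+C=8 → Tm = 2(7)+4(8) = 46°C
Primer B: A+T=3, G+C=12 → Tm = 2(3)+4(12) = 54°C
46°C vs 54°C → primer B is higher.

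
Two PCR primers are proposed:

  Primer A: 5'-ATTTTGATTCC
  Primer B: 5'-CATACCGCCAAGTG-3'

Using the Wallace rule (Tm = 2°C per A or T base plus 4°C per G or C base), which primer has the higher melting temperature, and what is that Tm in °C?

Primer B, 44°C

Primer A: A+T=8, G+C=3 → Tm = 2(8)+4(3) = 28°C
Primer B: A+T=6, G+C=8 → Tm = 2(6)+4(8) = 44°C
28°C vs 44°C → primer B is higher.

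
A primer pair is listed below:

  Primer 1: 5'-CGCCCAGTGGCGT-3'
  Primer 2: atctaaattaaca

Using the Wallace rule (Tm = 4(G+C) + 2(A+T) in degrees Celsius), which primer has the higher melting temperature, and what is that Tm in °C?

Primer 1: A+T=3, G+C=10 → Tm = 2(3)+4(10) = 46°C
Primer 2: A+T=11, G+C=2 → Tm = 2(11)+4(2) = 30°C
46°C vs 30°C → primer 1 is higher.

Primer 1, 46°C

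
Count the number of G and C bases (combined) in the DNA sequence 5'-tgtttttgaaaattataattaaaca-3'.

T=11, G=2, C=1, A=11
Total G or C: 2 + 1 = 3

3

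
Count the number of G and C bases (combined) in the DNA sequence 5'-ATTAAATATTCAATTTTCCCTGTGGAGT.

8

Counting bases: A=8, T=12, G=4, C=4
G+C = 4 + 4 = 8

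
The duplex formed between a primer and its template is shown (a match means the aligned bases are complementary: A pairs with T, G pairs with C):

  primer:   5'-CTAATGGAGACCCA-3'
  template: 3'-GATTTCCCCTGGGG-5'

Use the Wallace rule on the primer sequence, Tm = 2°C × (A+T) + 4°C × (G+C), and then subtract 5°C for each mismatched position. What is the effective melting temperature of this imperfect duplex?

27°C

Primer base counts: A=5, T=2, G=3, C=4 → A+T=7, G+C=7
Perfect-match Tm = 2(7) + 4(7) = 14 + 28 = 42°C
Mismatches (positions where the bases are not complementary): 3 (at positions 5, 8, 14)
Effective Tm = 42 − 3×5 = 42 − 15 = 27°C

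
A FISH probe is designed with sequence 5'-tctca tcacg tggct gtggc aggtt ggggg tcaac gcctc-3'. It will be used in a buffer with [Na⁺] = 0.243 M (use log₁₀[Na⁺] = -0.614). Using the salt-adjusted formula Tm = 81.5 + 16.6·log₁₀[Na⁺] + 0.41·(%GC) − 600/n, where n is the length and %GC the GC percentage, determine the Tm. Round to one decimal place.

81.9°C

Length n = 40. Base counts: G=14, T=10, A=5, C=11
G+C = 25, so %GC = 25/40 × 100 = 62.5%
Salt term: 16.6 × (-0.614) = -10.192
GC term: 0.41 × 62.5 = 25.625; length term: −600/40 = −15
Tm = 81.5 + (-10.192) + 25.625 − 15 = 81.933 → 81.9°C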